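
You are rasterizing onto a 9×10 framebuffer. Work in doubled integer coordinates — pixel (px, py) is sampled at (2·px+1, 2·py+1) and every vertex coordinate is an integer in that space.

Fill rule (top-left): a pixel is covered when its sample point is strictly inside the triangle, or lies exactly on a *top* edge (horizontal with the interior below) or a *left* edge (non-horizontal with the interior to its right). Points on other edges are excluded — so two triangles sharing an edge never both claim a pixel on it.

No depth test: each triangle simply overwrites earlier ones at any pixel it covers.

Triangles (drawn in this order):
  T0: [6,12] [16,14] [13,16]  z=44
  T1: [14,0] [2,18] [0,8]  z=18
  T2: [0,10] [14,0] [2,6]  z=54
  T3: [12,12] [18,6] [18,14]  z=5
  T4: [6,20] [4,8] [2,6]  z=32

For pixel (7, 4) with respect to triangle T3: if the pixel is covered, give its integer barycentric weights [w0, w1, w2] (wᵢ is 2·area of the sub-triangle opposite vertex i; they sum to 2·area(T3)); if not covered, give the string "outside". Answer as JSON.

T0:
  2·area = 26
  edge (6, 12)→(16, 14): d=(10,2) right/bottom  bias=-1
  edge (16, 14)→(13, 16): d=(-3,2) right/bottom  bias=-1
  edge (13, 16)→(6, 12): d=(-7,-4) top-left  bias=+0
    (0,5)@(1, 11): e=[0,39,-13] → .  [on edge]
    (4,6)@(9, 13): e=[4,17,5] → X
    (5,6)@(11, 13): e=[0,13,13] → .  [on edge]
    (4,7)@(9, 15): e=[24,11,-9] → .
    (6,7)@(13, 15): e=[16,3,7] → X
    (7,7)@(15, 15): e=[12,-1,15] → .
    (6,8)@(13, 17): e=[36,-3,-7] → .
  covered (2 px):
    . . . . . . . . .
    . . . . . . . . .
    . . . . . . . . .
    . . . . . . . . .
    . . . . . . . . .
    . . . . . . . . .
    . . . . X . . . .
    . . . . . . X . .
    . . . . . . . . .
    . . . . . . . . .
T1:
  2·area = 156
  edge (14, 0)→(2, 18): d=(-12,18) right/bottom  bias=-1
  edge (2, 18)→(0, 8): d=(-2,-10) top-left  bias=+0
  edge (0, 8)→(14, 0): d=(14,-8) top-left  bias=+0
    (6,0)@(13, 1): e=[6,144,6] → X
    (7,0)@(15, 1): e=[-30,164,22] → .
    (4,1)@(9, 3): e=[54,100,2] → X
    (5,1)@(11, 3): e=[18,120,18] → X
    (6,1)@(13, 3): e=[-18,140,34] → .
    (3,2)@(7, 5): e=[66,76,14] → X
    (5,2)@(11, 5): e=[-6,116,46] → .
    (1,3)@(3, 7): e=[114,32,10] → X
    (2,3)@(5, 7): e=[78,52,26] → X
    (5,3)@(11, 7): e=[-30,112,74] → .
    (0,4)@(1, 9): e=[126,8,22] → X
    (4,4)@(9, 9): e=[-18,88,86] → .
    (0,6)@(1, 13): e=[78,0,78] → X  [on edge]
  covered (20 px):
    . . . . . . X . .
    . . . . X X . . .
    . . . X X . . . .
    . X X X X . . . .
    X X X X . . . . .
    X X X . . . . . .
    X X X . . . . . .
    . X . . . . . . .
    . . . . . . . . .
    . . . . . . . . .
T2:
  2·area = 36  (B↔C swapped to make it positive)
  edge (0, 10)→(2, 6): d=(2,-4) top-left  bias=+0
  edge (2, 6)→(14, 0): d=(12,-6) top-left  bias=+0
  edge (14, 0)→(0, 10): d=(-14,10) right/bottom  bias=-1
    (4,1)@(9, 3): e=[22,6,8] → X
    (5,1)@(11, 3): e=[30,18,-12] → .
    (2,2)@(5, 5): e=[10,6,20] → X
    (3,2)@(7, 5): e=[18,18,0] → .  [on edge]
    (4,2)@(9, 5): e=[26,30,-20] → .
    (1,3)@(3, 7): e=[6,18,12] → X
    (2,3)@(5, 7): e=[14,30,-8] → .
    (0,4)@(1, 9): e=[2,30,4] → X
    (1,4)@(3, 9): e=[10,42,-16] → .
    (0,5)@(1, 11): e=[6,54,-24] → .
  covered (4 px):
    . . . . . . . . .
    . . . . X . . . .
    . . X . . . . . .
    . X . . . . . . .
    X . . . . . . . .
    . . . . . . . . .
    . . . . . . . . .
    . . . . . . . . .
    . . . . . . . . .
    . . . . . . . . .
T3:
  2·area = 48
  edge (12, 12)→(18, 6): d=(6,-6) top-left  bias=+0
  edge (18, 6)→(18, 14): d=(0,8) right/bottom  bias=-1
  edge (18, 14)→(12, 12): d=(-6,-2) top-left  bias=+0
    (8,3)@(17, 7): e=[0,8,40] → X  [on edge]
    (1,4)@(3, 9): e=[-72,120,0] → .  [on edge]
    (7,4)@(15, 9): e=[0,24,24] → X  [on edge]
    (4,5)@(9, 11): e=[-24,72,0] → .  [on edge]
    (6,5)@(13, 11): e=[0,40,8] → X  [on edge]
    (5,6)@(11, 13): e=[0,56,-8] → .  [on edge]
    (6,6)@(13, 13): e=[12,40,-4] → .
    (7,6)@(15, 13): e=[24,24,0] → X  [on edge]
    (4,7)@(9, 15): e=[0,72,-24] → .  [on edge]
    (7,7)@(15, 15): e=[36,24,-12] → .
    (8,7)@(17, 15): e=[48,8,-8] → .
    (3,8)@(7, 17): e=[0,88,-40] → .  [on edge]
    (2,9)@(5, 19): e=[0,104,-56] → .  [on edge]
  covered (8 px):
    . . . . . . . . .
    . . . . . . . . .
    . . . . . . . . .
    . . . . . . . . X
    . . . . . . . X X
    . . . . . . X X X
    . . . . . . . X X
    . . . . . . . . .
    . . . . . . . . .
    . . . . . . . . .
T4:
  2·area = 20  (B↔C swapped to make it positive)
  edge (6, 20)→(2, 6): d=(-4,-14) top-left  bias=+0
  edge (2, 6)→(4, 8): d=(2,2) right/bottom  bias=-1
  edge (4, 8)→(6, 20): d=(2,12) right/bottom  bias=-1
    (0,2)@(1, 5): e=[-10,0,30] → .  [on edge]
    (1,3)@(3, 7): e=[10,0,10] → .  [on edge]
    (1,4)@(3, 9): e=[2,4,14] → X
    (2,4)@(5, 9): e=[30,0,-10] → .  [on edge]
    (1,5)@(3, 11): e=[-6,8,18] → .
    (3,5)@(7, 11): e=[50,0,-30] → .  [on edge]
    (4,6)@(9, 13): e=[70,0,-50] → .  [on edge]
    (2,7)@(5, 15): e=[6,12,2] → X
    (3,7)@(7, 15): e=[34,8,-22] → .
    (5,7)@(11, 15): e=[90,0,-70] → .  [on edge]
    (2,8)@(5, 17): e=[-2,16,6] → .
    (6,8)@(13, 17): e=[110,0,-90] → .  [on edge]
    (7,9)@(15, 19): e=[130,0,-110] → .  [on edge]
  covered (2 px):
    . . . . . . . . .
    . . . . . . . . .
    . . . . . . . . .
    . . . . . . . . .
    . X . . . . . . .
    . . . . . . . . .
    . . . . . . . . .
    . . X . . . . . .
    . . . . . . . . .
    . . . . . . . . .

Result: [24,24,0]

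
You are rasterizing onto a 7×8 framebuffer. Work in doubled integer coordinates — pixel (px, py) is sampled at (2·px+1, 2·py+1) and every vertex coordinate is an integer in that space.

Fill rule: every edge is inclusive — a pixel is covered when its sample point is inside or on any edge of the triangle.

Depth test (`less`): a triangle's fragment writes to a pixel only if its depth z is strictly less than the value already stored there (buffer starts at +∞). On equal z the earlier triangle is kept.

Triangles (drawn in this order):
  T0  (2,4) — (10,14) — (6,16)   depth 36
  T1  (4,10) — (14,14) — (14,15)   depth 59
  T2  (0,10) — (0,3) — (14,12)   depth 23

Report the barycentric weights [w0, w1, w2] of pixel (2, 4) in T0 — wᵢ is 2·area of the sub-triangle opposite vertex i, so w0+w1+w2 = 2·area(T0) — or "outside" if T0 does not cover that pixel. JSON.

T0:
  2·area = 56
  edge (2, 4)→(10, 14): d=(8,10) inclusive
  edge (10, 14)→(6, 16): d=(-4,2) inclusive
  edge (6, 16)→(2, 4): d=(-4,-12) inclusive
    (0,0)@(1, 1): e=[-14,70,0] → .  [on edge]
    (1,3)@(3, 7): e=[14,42,0] → X  [on edge]
    (2,3)@(5, 7): e=[-6,38,24] → .
    (1,4)@(3, 9): e=[30,34,-8] → .
    (2,4)@(5, 9): e=[10,30,16] → X
    (3,4)@(7, 9): e=[-10,26,40] → .
    (2,5)@(5, 11): e=[26,22,8] → X
    (3,5)@(7, 11): e=[6,18,32] → X
    (4,5)@(9, 11): e=[-14,14,56] → .
    (2,6)@(5, 13): e=[42,14,0] → X  [on edge]
    (4,6)@(9, 13): e=[2,6,48] → X
    (5,6)@(11, 13): e=[-18,2,72] → .
  covered (8 px):
    . . . . . . .
    . . . . . . .
    . . . . . . .
    . X . . . . .
    . . X . . . .
    . . X X . . .
    . . X X X . .
    . . . X . . .
T1:
  2·area = 10
  edge (4, 10)→(14, 14): d=(10,4) inclusive
  edge (14, 14)→(14, 15): d=(0,1) inclusive
  edge (14, 15)→(4, 10): d=(-10,-5) inclusive
    (5,6)@(11, 13): e=[2,3,5] → X
    (6,6)@(13, 13): e=[-6,1,15] → .
    (5,7)@(11, 15): e=[22,3,-15] → .
  covered (1 px):
    . . . . . . .
    . . . . . . .
    . . . . . . .
    . . . . . . .
    . . . . . . .
    . . . . . . .
    . . . . . X .
    . . . . . . .
T2:
  2·area = 98
  edge (0, 10)→(0, 3): d=(0,-7) inclusive
  edge (0, 3)→(14, 12): d=(14,9) inclusive
  edge (14, 12)→(0, 10): d=(-14,-2) inclusive
    (0,2)@(1, 5): e=[7,19,72] → X
    (1,2)@(3, 5): e=[21,1,76] → X
    (2,2)@(5, 5): e=[35,-17,80] → .
    (0,3)@(1, 7): e=[7,47,44] → X
    (2,3)@(5, 7): e=[35,11,52] → X
    (3,3)@(7, 7): e=[49,-7,56] → .
    (0,4)@(1, 9): e=[7,75,16] → X
    (3,4)@(7, 9): e=[49,21,28] → X
    (4,4)@(9, 9): e=[63,3,32] → X
    (5,4)@(11, 9): e=[77,-15,36] → .
    (0,5)@(1, 11): e=[7,103,-12] → .
    (1,5)@(3, 11): e=[21,85,-8] → .
    (3,5)@(7, 11): e=[49,49,0] → X  [on edge]
  covered (13 px):
    . . . . . . .
    . . . . . . .
    X X . . . . .
    X X X . . . .
    X X X X X . .
    . . . X X X .
    . . . . . . .
    . . . . . . .

Final: [30,16,10]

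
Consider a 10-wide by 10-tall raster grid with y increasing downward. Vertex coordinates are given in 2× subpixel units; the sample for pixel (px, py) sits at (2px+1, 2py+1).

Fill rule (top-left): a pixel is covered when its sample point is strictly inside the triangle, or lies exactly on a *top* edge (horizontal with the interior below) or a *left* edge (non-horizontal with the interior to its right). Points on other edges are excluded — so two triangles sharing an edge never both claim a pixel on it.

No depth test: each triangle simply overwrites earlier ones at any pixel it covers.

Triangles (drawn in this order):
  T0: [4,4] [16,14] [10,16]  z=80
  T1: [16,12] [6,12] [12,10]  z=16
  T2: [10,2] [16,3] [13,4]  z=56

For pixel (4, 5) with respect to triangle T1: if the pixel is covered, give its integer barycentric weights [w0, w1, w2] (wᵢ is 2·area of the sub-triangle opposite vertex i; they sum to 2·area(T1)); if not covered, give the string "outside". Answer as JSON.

T0:
  2·area = 84
  edge (4, 4)→(16, 14): d=(12,10) right/bottom  bias=-1
  edge (16, 14)→(10, 16): d=(-6,2) right/bottom  bias=-1
  edge (10, 16)→(4, 4): d=(-6,-12) top-left  bias=+0
    (2,2)@(5, 5): e=[2,76,6] → #
    (3,2)@(7, 5): e=[-18,72,30] → ·
    (2,3)@(5, 7): e=[26,64,-6] → ·
    (3,3)@(7, 7): e=[6,60,18] → #
    (4,3)@(9, 7): e=[-14,56,42] → ·
    (3,4)@(7, 9): e=[30,48,6] → #
    (4,4)@(9, 9): e=[10,44,30] → #
    (5,4)@(11, 9): e=[-10,40,54] → ·
    (3,5)@(7, 11): e=[54,36,-6] → ·
    (4,5)@(9, 11): e=[34,32,18] → #
    (5,5)@(11, 11): e=[14,28,42] → #
    (6,5)@(13, 11): e=[-6,24,66] → ·
    (9,6)@(19, 13): e=[-42,0,126] → ·  [on edge]
    (6,7)@(13, 15): e=[42,0,42] → ·  [on edge]
    (3,8)@(7, 17): e=[126,0,-42] → ·  [on edge]
    (0,9)@(1, 19): e=[210,0,-126] → ·  [on edge]
  covered (10 px):
    · · · · · · · · · ·
    · · · · · · · · · ·
    · · # · · · · · · ·
    · · · # · · · · · ·
    · · · # # · · · · ·
    · · · · # # · · · ·
    · · · · # # # · · ·
    · · · · · # · · · ·
    · · · · · · · · · ·
    · · · · · · · · · ·
T1:
  2·area = 20
  edge (16, 12)→(6, 12): d=(-10,0) right/bottom  bias=-1
  edge (6, 12)→(12, 10): d=(6,-2) top-left  bias=+0
  edge (12, 10)→(16, 12): d=(4,2) right/bottom  bias=-1
    (7,4)@(15, 9): e=[30,0,-10] → ·  [on edge]
    (4,5)@(9, 11): e=[10,0,10] → #  [on edge]
    (5,5)@(11, 11): e=[10,4,6] → #
    (6,5)@(13, 11): e=[10,8,2] → #
    (7,5)@(15, 11): e=[10,12,-2] → ·
    (1,6)@(3, 13): e=[-10,0,30] → ·  [on edge]
    (4,6)@(9, 13): e=[-10,12,18] → ·
    (5,6)@(11, 13): e=[-10,16,14] → ·
    (6,6)@(13, 13): e=[-10,20,10] → ·
  covered (3 px):
    · · · · · · · · · ·
    · · · · · · · · · ·
    · · · · · · · · · ·
    · · · · · · · · · ·
    · · · · · · · · · ·
    · · · · # # # · · ·
    · · · · · · · · · ·
    · · · · · · · · · ·
    · · · · · · · · · ·
    · · · · · · · · · ·
T2:
  2·area = 9
  edge (10, 2)→(16, 3): d=(6,1) right/bottom  bias=-1
  edge (16, 3)→(13, 4): d=(-3,1) right/bottom  bias=-1
  edge (13, 4)→(10, 2): d=(-3,-2) top-left  bias=+0
    (6,1)@(13, 3): e=[3,3,3] → #
    (7,1)@(15, 3): e=[1,1,7] → #
    (8,1)@(17, 3): e=[-1,-1,11] → ·
    (6,2)@(13, 5): e=[15,-3,-3] → ·
    (7,2)@(15, 5): e=[13,-5,1] → ·
  covered (2 px):
    · · · · · · · · · ·
    · · · · · · # # · ·
    · · · · · · · · · ·
    · · · · · · · · · ·
    · · · · · · · · · ·
    · · · · · · · · · ·
    · · · · · · · · · ·
    · · · · · · · · · ·
    · · · · · · · · · ·
    · · · · · · · · · ·

Final: [0,10,10]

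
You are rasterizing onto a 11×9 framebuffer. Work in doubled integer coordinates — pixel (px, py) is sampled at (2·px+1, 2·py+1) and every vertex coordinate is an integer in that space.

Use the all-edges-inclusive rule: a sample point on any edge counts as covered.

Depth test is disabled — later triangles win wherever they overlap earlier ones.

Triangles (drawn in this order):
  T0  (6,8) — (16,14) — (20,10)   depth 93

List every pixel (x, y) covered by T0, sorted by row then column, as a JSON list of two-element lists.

T0:
  2·area = 64  (B↔C swapped to make it positive)
  edge (6, 8)→(20, 10): d=(14,2) inclusive
  edge (20, 10)→(16, 14): d=(-4,4) inclusive
  edge (16, 14)→(6, 8): d=(-10,-6) inclusive
    (0,2)@(1, 5): e=[-32,96,0] → ·  [on edge]
    (4,4)@(9, 9): e=[8,48,8] → #
    (5,4)@(11, 9): e=[4,40,20] → #
    (6,4)@(13, 9): e=[0,32,32] → #  [on edge]
    (7,4)@(15, 9): e=[-4,24,44] → ·
    (10,4)@(21, 9): e=[-16,0,80] → ·  [on edge]
    (4,5)@(9, 11): e=[36,40,-12] → ·
    (5,5)@(11, 11): e=[32,32,0] → #  [on edge]
    (7,5)@(15, 11): e=[24,16,24] → #
    (8,5)@(17, 11): e=[20,8,36] → #
    (9,5)@(19, 11): e=[16,0,48] → #  [on edge]
    (10,5)@(21, 11): e=[12,-8,60] → ·
    (8,6)@(17, 13): e=[48,0,16] → #  [on edge]
    (7,7)@(15, 15): e=[80,0,-16] → ·  [on edge]
    (6,8)@(13, 17): e=[112,0,-48] → ·  [on edge]
    (10,8)@(21, 17): e=[96,-32,0] → ·  [on edge]
  covered (10 px):
    · · · · · · · · · · ·
    · · · · · · · · · · ·
    · · · · · · · · · · ·
    · · · · · · · · · · ·
    · · · · # # # · · · ·
    · · · · · # # # # # ·
    · · · · · · · # # · ·
    · · · · · · · · · · ·
    · · · · · · · · · · ·

Final: [[4,4],[5,4],[6,4],[5,5],[6,5],[7,5],[8,5],[9,5],[7,6],[8,6]]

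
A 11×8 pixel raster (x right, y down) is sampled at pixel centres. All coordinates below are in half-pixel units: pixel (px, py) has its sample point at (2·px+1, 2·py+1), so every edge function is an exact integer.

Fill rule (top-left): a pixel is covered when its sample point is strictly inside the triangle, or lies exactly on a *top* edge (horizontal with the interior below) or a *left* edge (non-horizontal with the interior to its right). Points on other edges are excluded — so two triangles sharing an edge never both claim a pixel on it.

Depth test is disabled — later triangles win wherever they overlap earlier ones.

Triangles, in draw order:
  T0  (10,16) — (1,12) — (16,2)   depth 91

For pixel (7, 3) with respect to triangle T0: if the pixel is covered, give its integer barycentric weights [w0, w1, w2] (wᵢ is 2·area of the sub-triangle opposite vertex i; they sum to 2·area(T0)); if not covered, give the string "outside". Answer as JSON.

T0:
  2·area = 150
  edge (10, 16)→(1, 12): d=(-9,-4) top-left  bias=+0
  edge (1, 12)→(16, 2): d=(15,-10) top-left  bias=+0
  edge (16, 2)→(10, 16): d=(-6,14) right/bottom  bias=-1
    (7,1)@(15, 3): e=[137,5,8] → X
    (8,1)@(17, 3): e=[145,25,-20] → .
    (6,2)@(13, 5): e=[111,15,24] → X
    (7,2)@(15, 5): e=[119,35,-4] → .
    (4,3)@(9, 7): e=[77,5,68] → X
    (5,3)@(11, 7): e=[85,25,40] → X
    (7,3)@(15, 7): e=[101,65,-16] → .
    (3,4)@(7, 9): e=[51,15,84] → X
    (6,4)@(13, 9): e=[75,75,0] → .  [on edge]
    (1,5)@(3, 11): e=[17,5,128] → X
    (2,5)@(5, 11): e=[25,25,100] → X
    (6,5)@(13, 11): e=[57,105,-12] → .
  covered (18 px):
    . . . . . . . . . . .
    . . . . . . . X . . .
    . . . . . . X . . . .
    . . . . X X X . . . .
    . . . X X X . . . . .
    . X X X X X . . . . .
    . . X X X X . . . . .
    . . . . X . . . . . .

Final: "outside"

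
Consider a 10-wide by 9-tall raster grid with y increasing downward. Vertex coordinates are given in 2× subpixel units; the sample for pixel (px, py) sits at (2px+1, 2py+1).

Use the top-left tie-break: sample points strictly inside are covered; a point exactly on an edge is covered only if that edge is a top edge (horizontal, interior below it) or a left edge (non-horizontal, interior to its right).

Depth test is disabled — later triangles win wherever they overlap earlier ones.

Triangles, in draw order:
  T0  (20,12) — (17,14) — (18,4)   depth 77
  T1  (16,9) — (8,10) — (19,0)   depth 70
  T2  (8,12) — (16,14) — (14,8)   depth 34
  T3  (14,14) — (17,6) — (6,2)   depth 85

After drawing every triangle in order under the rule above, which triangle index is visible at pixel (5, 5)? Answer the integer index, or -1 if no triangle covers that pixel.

T0:
  2·area = 28
  edge (20, 12)→(17, 14): d=(-3,2) right/bottom  bias=-1
  edge (17, 14)→(18, 4): d=(1,-10) top-left  bias=+0
  edge (18, 4)→(20, 12): d=(2,8) right/bottom  bias=-1
    (9,4)@(19, 9): e=[11,15,2] → #
    (9,5)@(19, 11): e=[5,17,6] → #
    (9,6)@(19, 13): e=[-1,19,10] → ·
  covered (2 px):
    · · · · · · · · · ·
    · · · · · · · · · ·
    · · · · · · · · · ·
    · · · · · · · · · ·
    · · · · · · · · · #
    · · · · · · · · · #
    · · · · · · · · · ·
    · · · · · · · · · ·
    · · · · · · · · · ·
T1:
  2·area = 69
  edge (16, 9)→(8, 10): d=(-8,1) right/bottom  bias=-1
  edge (8, 10)→(19, 0): d=(11,-10) top-left  bias=+0
  edge (19, 0)→(16, 9): d=(-3,9) right/bottom  bias=-1
    (8,1)@(17, 3): e=[47,13,9] → #
    (9,1)@(19, 3): e=[45,33,-9] → ·
    (7,2)@(15, 5): e=[33,15,21] → #
    (9,2)@(19, 5): e=[29,55,-15] → ·
    (6,3)@(13, 7): e=[19,17,33] → #
    (8,3)@(17, 7): e=[15,57,-3] → ·
    (5,4)@(11, 9): e=[5,19,45] → #
    (8,4)@(17, 9): e=[-1,79,-9] → ·
    (5,5)@(11, 11): e=[-11,41,39] → ·
    (6,5)@(13, 11): e=[-13,61,21] → ·
    (7,5)@(15, 11): e=[-15,81,3] → ·
  covered (8 px):
    · · · · · · · · · ·
    · · · · · · · · # ·
    · · · · · · · # # ·
    · · · · · · # # · ·
    · · · · · # # # · ·
    · · · · · · · · · ·
    · · · · · · · · · ·
    · · · · · · · · · ·
    · · · · · · · · · ·
T2:
  2·area = 44  (B↔C swapped to make it positive)
  edge (8, 12)→(14, 8): d=(6,-4) top-left  bias=+0
  edge (14, 8)→(16, 14): d=(2,6) right/bottom  bias=-1
  edge (16, 14)→(8, 12): d=(-8,-2) top-left  bias=+0
    (6,2)@(13, 5): e=[-22,0,66] → ·  [on edge]
    (6,4)@(13, 9): e=[2,8,34] → #
    (7,4)@(15, 9): e=[10,-4,38] → ·
    (5,5)@(11, 11): e=[6,24,14] → #
    (7,5)@(15, 11): e=[22,0,22] → ·  [on edge]
    (5,6)@(11, 13): e=[18,28,-2] → ·
    (6,6)@(13, 13): e=[26,16,2] → #
    (7,6)@(15, 13): e=[34,4,6] → #
    (8,6)@(17, 13): e=[42,-8,10] → ·
    (6,7)@(13, 15): e=[38,20,-14] → ·
    (7,7)@(15, 15): e=[46,8,-10] → ·
    (8,8)@(17, 17): e=[66,0,-22] → ·  [on edge]
  covered (5 px):
    · · · · · · · · · ·
    · · · · · · · · · ·
    · · · · · · · · · ·
    · · · · · · · · · ·
    · · · · · · # · · ·
    · · · · · # # · · ·
    · · · · · · # # · ·
    · · · · · · · · · ·
    · · · · · · · · · ·
T3:
  2·area = 100  (B↔C swapped to make it positive)
  edge (14, 14)→(6, 2): d=(-8,-12) top-left  bias=+0
  edge (6, 2)→(17, 6): d=(11,4) right/bottom  bias=-1
  edge (17, 6)→(14, 14): d=(-3,8) right/bottom  bias=-1
    (3,1)@(7, 3): e=[4,7,89] → #
    (4,1)@(9, 3): e=[28,-1,73] → ·
    (3,2)@(7, 5): e=[-12,29,83] → ·
    (4,2)@(9, 5): e=[12,21,67] → #
    (5,2)@(11, 5): e=[36,13,51] → #
    (6,2)@(13, 5): e=[60,5,35] → #
    (7,2)@(15, 5): e=[84,-3,19] → ·
    (4,3)@(9, 7): e=[-4,43,61] → ·
    (5,3)@(11, 7): e=[20,35,45] → #
    (7,3)@(15, 7): e=[68,19,13] → #
    (8,3)@(17, 7): e=[92,11,-3] → ·
    (5,4)@(11, 9): e=[4,57,39] → #
  covered (12 px):
    · · · · · · · · · ·
    · · · # · · · · · ·
    · · · · # # # · · ·
    · · · · · # # # · ·
    · · · · · # # # · ·
    · · · · · · # # · ·
    · · · · · · · · · ·
    · · · · · · · · · ·
    · · · · · · · · · ·

Z-buffer (winner per pixel, '.' = empty):
  . . . . . . . . . .
  . . . 3 . . . . 1 .
  . . . . 3 3 3 1 1 .
  . . . . . 3 3 3 . .
  . . . . . 3 3 3 . 0
  . . . . . 2 3 3 . 0
  . . . . . . 2 2 . .
  . . . . . . . . . .
  . . . . . . . . . .

Answer: 2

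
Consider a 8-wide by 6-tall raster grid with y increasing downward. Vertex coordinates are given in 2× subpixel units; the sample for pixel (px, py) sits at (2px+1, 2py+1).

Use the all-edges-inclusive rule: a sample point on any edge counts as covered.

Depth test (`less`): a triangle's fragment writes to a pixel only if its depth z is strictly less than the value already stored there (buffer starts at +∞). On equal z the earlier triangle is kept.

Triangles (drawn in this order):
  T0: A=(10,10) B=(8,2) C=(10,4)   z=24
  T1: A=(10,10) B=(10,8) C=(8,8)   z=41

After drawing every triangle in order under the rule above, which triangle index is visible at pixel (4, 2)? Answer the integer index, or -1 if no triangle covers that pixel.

T0:
  2·area = 12
  edge (10, 10)→(8, 2): d=(-2,-8) inclusive
  edge (8, 2)→(10, 4): d=(2,2) inclusive
  edge (10, 4)→(10, 10): d=(0,6) inclusive
    (3,0)@(7, 1): e=[-6,0,18] → .  [on edge]
    (4,1)@(9, 3): e=[6,0,6] → X  [on edge]
    (5,1)@(11, 3): e=[22,-4,-6] → .
    (4,2)@(9, 5): e=[2,4,6] → X
    (5,2)@(11, 5): e=[18,0,-6] → .  [on edge]
    (4,3)@(9, 7): e=[-2,8,6] → .
    (6,3)@(13, 7): e=[30,0,-18] → .  [on edge]
    (7,4)@(15, 9): e=[42,0,-30] → .  [on edge]
  covered (2 px):
    . . . . . . . .
    . . . . X . . .
    . . . . X . . .
    . . . . . . . .
    . . . . . . . .
    . . . . . . . .
T1:
  2·area = 4  (B↔C swapped to make it positive)
  edge (10, 10)→(8, 8): d=(-2,-2) inclusive
  edge (8, 8)→(10, 8): d=(2,0) inclusive
  edge (10, 8)→(10, 10): d=(0,2) inclusive
    (0,0)@(1, 1): e=[0,-14,18] → .  [on edge]
    (1,1)@(3, 3): e=[0,-10,14] → .  [on edge]
    (2,2)@(5, 5): e=[0,-6,10] → .  [on edge]
    (3,3)@(7, 7): e=[0,-2,6] → .  [on edge]
    (4,4)@(9, 9): e=[0,2,2] → X  [on edge]
    (5,4)@(11, 9): e=[4,2,-2] → .
    (4,5)@(9, 11): e=[-4,6,2] → .
    (5,5)@(11, 11): e=[0,6,-2] → .  [on edge]
  covered (1 px):
    . . . . . . . .
    . . . . . . . .
    . . . . . . . .
    . . . . . . . .
    . . . . X . . .
    . . . . . . . .

Z-buffer (winner per pixel, '.' = empty):
  . . . . . . . .
  . . . . 0 . . .
  . . . . 0 . . .
  . . . . . . . .
  . . . . 1 . . .
  . . . . . . . .

Result: 0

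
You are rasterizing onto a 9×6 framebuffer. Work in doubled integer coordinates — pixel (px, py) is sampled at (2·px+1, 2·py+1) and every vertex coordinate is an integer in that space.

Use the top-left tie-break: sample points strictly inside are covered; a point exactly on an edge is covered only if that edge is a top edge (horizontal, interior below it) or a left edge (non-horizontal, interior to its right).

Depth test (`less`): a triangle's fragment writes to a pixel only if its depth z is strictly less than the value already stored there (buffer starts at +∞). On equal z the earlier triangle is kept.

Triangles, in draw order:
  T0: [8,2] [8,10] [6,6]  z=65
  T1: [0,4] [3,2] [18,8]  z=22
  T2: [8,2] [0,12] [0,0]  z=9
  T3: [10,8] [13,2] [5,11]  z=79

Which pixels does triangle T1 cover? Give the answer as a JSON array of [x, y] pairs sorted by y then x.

T0:
  2·area = 16
  edge (8, 2)→(8, 10): d=(0,8) right/bottom  bias=-1
  edge (8, 10)→(6, 6): d=(-2,-4) top-left  bias=+0
  edge (6, 6)→(8, 2): d=(2,-4) top-left  bias=+0
    (3,2)@(7, 5): e=[8,6,2] → #
    (4,2)@(9, 5): e=[-8,14,10] → ·
    (3,3)@(7, 7): e=[8,2,6] → #
    (4,3)@(9, 7): e=[-8,10,14] → ·
    (3,4)@(7, 9): e=[8,-2,10] → ·
  covered (2 px):
    · · · · · · · · ·
    · · · · · · · · ·
    · · · # · · · · ·
    · · · # · · · · ·
    · · · · · · · · ·
    · · · · · · · · ·
T1:
  2·area = 48
  edge (0, 4)→(3, 2): d=(3,-2) top-left  bias=+0
  edge (3, 2)→(18, 8): d=(15,6) right/bottom  bias=-1
  edge (18, 8)→(0, 4): d=(-18,-4) top-left  bias=+0
    (1,1)@(3, 3): e=[3,15,30] → #
    (2,1)@(5, 3): e=[7,3,38] → #
    (3,1)@(7, 3): e=[11,-9,46] → ·
    (1,2)@(3, 5): e=[9,45,-6] → ·
    (2,2)@(5, 5): e=[13,33,2] → #
    (3,2)@(7, 5): e=[17,21,10] → #
    (4,2)@(9, 5): e=[21,9,18] → #
    (5,2)@(11, 5): e=[25,-3,26] → ·
    (2,3)@(5, 7): e=[19,63,-34] → ·
    (3,3)@(7, 7): e=[23,51,-26] → ·
    (4,3)@(9, 7): e=[27,39,-18] → ·
    (7,3)@(15, 7): e=[39,3,6] → #
  covered (6 px):
    · · · · · · · · ·
    · # # · · · · · ·
    · · # # # · · · ·
    · · · · · · · # ·
    · · · · · · · · ·
    · · · · · · · · ·
T2:
  2·area = 96
  edge (8, 2)→(0, 12): d=(-8,10) right/bottom  bias=-1
  edge (0, 12)→(0, 0): d=(0,-12) top-left  bias=+0
  edge (0, 0)→(8, 2): d=(8,2) right/bottom  bias=-1
    (0,0)@(1, 1): e=[78,12,6] → #
    (1,0)@(3, 1): e=[58,36,2] → #
    (2,0)@(5, 1): e=[38,60,-2] → ·
    (0,1)@(1, 3): e=[62,12,22] → #
    (2,1)@(5, 3): e=[22,60,14] → #
    (3,1)@(7, 3): e=[2,84,10] → #
    (4,1)@(9, 3): e=[-18,108,6] → ·
    (0,2)@(1, 5): e=[46,12,38] → #
    (3,2)@(7, 5): e=[-14,84,26] → ·
    (0,3)@(1, 7): e=[30,12,54] → #
    (2,3)@(5, 7): e=[-10,60,46] → ·
    (0,4)@(1, 9): e=[14,12,70] → #
  covered (12 px):
    # # · · · · · · ·
    # # # # · · · · ·
    # # # · · · · · ·
    # # · · · · · · ·
    # · · · · · · · ·
    · · · · · · · · ·
T3:
  2·area = 21  (B↔C swapped to make it positive)
  edge (10, 8)→(5, 11): d=(-5,3) right/bottom  bias=-1
  edge (5, 11)→(13, 2): d=(8,-9) top-left  bias=+0
  edge (13, 2)→(10, 8): d=(-3,6) right/bottom  bias=-1
    (5,2)@(11, 5): e=[12,6,3] → #
    (6,2)@(13, 5): e=[6,24,-9] → ·
    (7,2)@(15, 5): e=[0,42,-21] → ·  [on edge]
    (4,3)@(9, 7): e=[8,4,9] → #
    (5,3)@(11, 7): e=[2,22,-3] → ·
    (3,4)@(7, 9): e=[4,2,15] → #
    (4,4)@(9, 9): e=[-2,20,3] → ·
    (2,5)@(5, 11): e=[0,0,21] → ·  [on edge]
    (3,5)@(7, 11): e=[-6,18,9] → ·
  covered (3 px):
    · · · · · · · · ·
    · · · · · · · · ·
    · · · · · # · · ·
    · · · · # · · · ·
    · · · # · · · · ·
    · · · · · · · · ·

Answer: [[1,1],[2,1],[2,2],[3,2],[4,2],[7,3]]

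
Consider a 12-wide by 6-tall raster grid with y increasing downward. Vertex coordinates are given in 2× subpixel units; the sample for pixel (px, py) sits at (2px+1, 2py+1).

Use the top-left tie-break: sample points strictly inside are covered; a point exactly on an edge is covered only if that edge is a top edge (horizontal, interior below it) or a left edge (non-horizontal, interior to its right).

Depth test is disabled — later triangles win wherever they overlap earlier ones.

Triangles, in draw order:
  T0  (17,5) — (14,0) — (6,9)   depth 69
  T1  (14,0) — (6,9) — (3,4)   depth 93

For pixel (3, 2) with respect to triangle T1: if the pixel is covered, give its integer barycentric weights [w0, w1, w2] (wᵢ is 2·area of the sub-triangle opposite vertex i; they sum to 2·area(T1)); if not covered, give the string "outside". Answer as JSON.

T0:
  2·area = 67  (B↔C swapped to make it positive)
  edge (17, 5)→(6, 9): d=(-11,4) right/bottom  bias=-1
  edge (6, 9)→(14, 0): d=(8,-9) top-left  bias=+0
  edge (14, 0)→(17, 5): d=(3,5) right/bottom  bias=-1
    (6,1)@(13, 3): e=[38,15,14] → █
    (7,1)@(15, 3): e=[30,33,4] → █
    (8,1)@(17, 3): e=[22,51,-6] → ·
    (5,2)@(11, 5): e=[24,13,30] → █
    (8,2)@(17, 5): e=[0,67,0] → ·  [on edge]
    (4,3)@(9, 7): e=[10,11,46] → █
    (6,3)@(13, 7): e=[-6,47,26] → ·
    (7,3)@(15, 7): e=[-14,65,16] → ·
    (4,4)@(9, 9): e=[-12,27,52] → ·
    (5,4)@(11, 9): e=[-20,45,42] → ·
  covered (7 px):
    · · · · · · · · · · · ·
    · · · · · · █ █ · · · ·
    · · · · · █ █ █ · · · ·
    · · · · █ █ · · · · · ·
    · · · · · · · · · · · ·
    · · · · · · · · · · · ·
T1:
  2·area = 67
  edge (14, 0)→(6, 9): d=(-8,9) right/bottom  bias=-1
  edge (6, 9)→(3, 4): d=(-3,-5) top-left  bias=+0
  edge (3, 4)→(14, 0): d=(11,-4) top-left  bias=+0
    (6,0)@(13, 1): e=[1,59,7] → █
    (7,0)@(15, 1): e=[-17,69,15] → ·
    (3,1)@(7, 3): e=[39,23,5] → █
    (4,1)@(9, 3): e=[21,33,13] → █
    (5,1)@(11, 3): e=[3,43,21] → █
    (6,1)@(13, 3): e=[-15,53,29] → ·
    (2,2)@(5, 5): e=[41,7,19] → █
    (5,2)@(11, 5): e=[-13,37,43] → ·
    (2,3)@(5, 7): e=[25,1,41] → █
    (4,3)@(9, 7): e=[-11,21,57] → ·
    (2,4)@(5, 9): e=[9,-5,63] → ·
    (3,4)@(7, 9): e=[-9,5,71] → ·
  covered (9 px):
    · · · · · · █ · · · · ·
    · · · █ █ █ · · · · · ·
    · · █ █ █ · · · · · · ·
    · · █ █ · · · · · · · ·
    · · · · · · · · · · · ·
    · · · · · · · · · · · ·

Answer: [17,27,23]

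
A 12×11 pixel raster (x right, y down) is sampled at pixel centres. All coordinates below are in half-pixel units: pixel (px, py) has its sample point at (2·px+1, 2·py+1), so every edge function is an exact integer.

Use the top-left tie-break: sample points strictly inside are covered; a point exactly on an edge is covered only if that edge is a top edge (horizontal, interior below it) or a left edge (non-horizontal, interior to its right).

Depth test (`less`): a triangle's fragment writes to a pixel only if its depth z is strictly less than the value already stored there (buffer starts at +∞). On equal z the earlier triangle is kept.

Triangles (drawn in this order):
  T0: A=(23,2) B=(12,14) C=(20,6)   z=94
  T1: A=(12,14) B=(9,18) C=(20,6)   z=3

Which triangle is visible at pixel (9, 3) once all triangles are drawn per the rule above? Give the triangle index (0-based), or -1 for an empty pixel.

T0:
  2·area = 8  (B↔C swapped to make it positive)
  edge (23, 2)→(20, 6): d=(-3,4) right/bottom  bias=-1
  edge (20, 6)→(12, 14): d=(-8,8) right/bottom  bias=-1
  edge (12, 14)→(23, 2): d=(11,-12) top-left  bias=+0
    (11,1)@(23, 3): e=[-3,0,11] → ·  [on edge]
    (10,2)@(21, 5): e=[-1,0,9] → ·  [on edge]
    (9,3)@(19, 7): e=[1,0,7] → ·  [on edge]
    (8,4)@(17, 9): e=[3,0,5] → ·  [on edge]
    (7,5)@(15, 11): e=[5,0,3] → ·  [on edge]
    (6,6)@(13, 13): e=[7,0,1] → ·  [on edge]
    (5,7)@(11, 15): e=[9,0,-1] → ·  [on edge]
    (4,8)@(9, 17): e=[11,0,-3] → ·  [on edge]
    (3,9)@(7, 19): e=[13,0,-5] → ·  [on edge]
    (2,10)@(5, 21): e=[15,0,-7] → ·  [on edge]
  covered (0 px):
    · · · · · · · · · · · ·
    · · · · · · · · · · · ·
    · · · · · · · · · · · ·
    · · · · · · · · · · · ·
    · · · · · · · · · · · ·
    · · · · · · · · · · · ·
    · · · · · · · · · · · ·
    · · · · · · · · · · · ·
    · · · · · · · · · · · ·
    · · · · · · · · · · · ·
    · · · · · · · · · · · ·
T1:
  2·area = 8  (B↔C swapped to make it positive)
  edge (12, 14)→(20, 6): d=(8,-8) top-left  bias=+0
  edge (20, 6)→(9, 18): d=(-11,12) right/bottom  bias=-1
  edge (9, 18)→(12, 14): d=(3,-4) top-left  bias=+0
    (11,1)@(23, 3): e=[0,-3,11] → ·  [on edge]
    (10,2)@(21, 5): e=[0,-1,9] → ·  [on edge]
    (9,3)@(19, 7): e=[0,1,7] → #  [on edge]
    (10,3)@(21, 7): e=[16,-23,15] → ·
    (8,4)@(17, 9): e=[0,3,5] → #  [on edge]
    (9,4)@(19, 9): e=[16,-21,13] → ·
    (7,5)@(15, 11): e=[0,5,3] → #  [on edge]
    (8,5)@(17, 11): e=[16,-19,11] → ·
    (6,6)@(13, 13): e=[0,7,1] → #  [on edge]
    (7,6)@(15, 13): e=[16,-17,9] → ·
    (5,7)@(11, 15): e=[0,9,-1] → ·  [on edge]
    (6,7)@(13, 15): e=[16,-15,7] → ·
    (4,8)@(9, 17): e=[0,11,-3] → ·  [on edge]
    (3,9)@(7, 19): e=[0,13,-5] → ·  [on edge]
    (2,10)@(5, 21): e=[0,15,-7] → ·  [on edge]
  covered (4 px):
    · · · · · · · · · · · ·
    · · · · · · · · · · · ·
    · · · · · · · · · · · ·
    · · · · · · · · · # · ·
    · · · · · · · · # · · ·
    · · · · · · · # · · · ·
    · · · · · · # · · · · ·
    · · · · · · · · · · · ·
    · · · · · · · · · · · ·
    · · · · · · · · · · · ·
    · · · · · · · · · · · ·

Z-buffer (winner per pixel, '.' = empty):
  . . . . . . . . . . . .
  . . . . . . . . . . . .
  . . . . . . . . . . . .
  . . . . . . . . . 1 . .
  . . . . . . . . 1 . . .
  . . . . . . . 1 . . . .
  . . . . . . 1 . . . . .
  . . . . . . . . . . . .
  . . . . . . . . . . . .
  . . . . . . . . . . . .
  . . . . . . . . . . . .

Final: 1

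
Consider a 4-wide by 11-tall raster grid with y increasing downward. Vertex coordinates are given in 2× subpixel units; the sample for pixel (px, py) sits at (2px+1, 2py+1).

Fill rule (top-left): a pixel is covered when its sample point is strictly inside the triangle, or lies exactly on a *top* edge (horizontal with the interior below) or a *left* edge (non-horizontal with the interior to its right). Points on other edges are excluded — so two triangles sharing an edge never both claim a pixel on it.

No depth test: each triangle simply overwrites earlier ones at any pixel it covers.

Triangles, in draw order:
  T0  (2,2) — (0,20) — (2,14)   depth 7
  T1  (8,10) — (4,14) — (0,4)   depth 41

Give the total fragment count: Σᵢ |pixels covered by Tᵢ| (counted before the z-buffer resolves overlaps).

T0:
  2·area = 24  (B↔C swapped to make it positive)
  edge (2, 2)→(2, 14): d=(0,12) right/bottom  bias=-1
  edge (2, 14)→(0, 20): d=(-2,6) right/bottom  bias=-1
  edge (0, 20)→(2, 2): d=(2,-18) top-left  bias=+0
    (2,2)@(5, 5): e=[-36,0,60] → .  [on edge]
    (0,5)@(1, 11): e=[12,12,0] → X  [on edge]
    (1,5)@(3, 11): e=[-12,0,36] → .  [on edge]
    (0,6)@(1, 13): e=[12,8,4] → X
    (1,6)@(3, 13): e=[-12,-4,40] → .
    (0,7)@(1, 15): e=[12,4,8] → X
    (1,7)@(3, 15): e=[-12,-8,44] → .
    (0,8)@(1, 17): e=[12,0,12] → .  [on edge]
  covered (3 px):
    . . . .
    . . . .
    . . . .
    . . . .
    . . . .
    X . . .
    X . . .
    X . . .
    . . . .
    . . . .
    . . . .
T1:
  2·area = 56
  edge (8, 10)→(4, 14): d=(-4,4) right/bottom  bias=-1
  edge (4, 14)→(0, 4): d=(-4,-10) top-left  bias=+0
  edge (0, 4)→(8, 10): d=(8,6) right/bottom  bias=-1
    (0,2)@(1, 5): e=[48,6,2] → X
    (1,2)@(3, 5): e=[40,26,-10] → .
    (0,3)@(1, 7): e=[40,-2,18] → .
    (1,3)@(3, 7): e=[32,18,6] → X
    (2,3)@(5, 7): e=[24,38,-6] → .
    (1,4)@(3, 9): e=[24,10,22] → X
    (2,4)@(5, 9): e=[16,30,10] → X
    (3,4)@(7, 9): e=[8,50,-2] → .
    (1,5)@(3, 11): e=[16,2,38] → X
    (3,5)@(7, 11): e=[0,42,14] → .  [on edge]
    (1,6)@(3, 13): e=[8,-6,54] → .
    (2,6)@(5, 13): e=[0,14,42] → .  [on edge]
    (1,7)@(3, 15): e=[0,-14,70] → .  [on edge]
    (0,8)@(1, 17): e=[0,-42,98] → .  [on edge]
  covered (6 px):
    . . . .
    . . . .
    X . . .
    . X . .
    . X X .
    . X X .
    . . . .
    . . . .
    . . . .
    . . . .
    . . . .

Answer: 9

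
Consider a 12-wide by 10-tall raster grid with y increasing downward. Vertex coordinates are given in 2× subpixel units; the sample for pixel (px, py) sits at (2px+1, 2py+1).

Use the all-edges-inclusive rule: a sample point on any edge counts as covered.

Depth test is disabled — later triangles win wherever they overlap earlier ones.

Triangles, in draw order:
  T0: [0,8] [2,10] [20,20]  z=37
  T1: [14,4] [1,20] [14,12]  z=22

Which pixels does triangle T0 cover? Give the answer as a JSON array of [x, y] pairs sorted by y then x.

T0:
  2·area = 16  (B↔C swapped to make it positive)
  edge (0, 8)→(20, 20): d=(20,12) inclusive
  edge (20, 20)→(2, 10): d=(-18,-10) inclusive
  edge (2, 10)→(0, 8): d=(-2,-2) inclusive
    (0,4)@(1, 9): e=[8,8,0] → #  [on edge]
    (1,4)@(3, 9): e=[-16,28,4] → ·
    (0,5)@(1, 11): e=[48,-28,-4] → ·
    (1,5)@(3, 11): e=[24,-8,0] → ·  [on edge]
    (2,5)@(5, 11): e=[0,12,4] → #  [on edge]
    (3,5)@(7, 11): e=[-24,32,8] → ·
    (2,6)@(5, 13): e=[40,-24,0] → ·  [on edge]
    (3,7)@(7, 15): e=[56,-40,0] → ·  [on edge]
    (5,7)@(11, 15): e=[8,0,8] → #  [on edge]
    (6,7)@(13, 15): e=[-16,20,12] → ·
    (4,8)@(9, 17): e=[72,-56,0] → ·  [on edge]
    (5,8)@(11, 17): e=[48,-36,4] → ·
    (7,8)@(15, 17): e=[0,4,12] → #  [on edge]
    (5,9)@(11, 19): e=[88,-72,0] → ·  [on edge]
  covered (4 px):
    · · · · · · · · · · · ·
    · · · · · · · · · · · ·
    · · · · · · · · · · · ·
    · · · · · · · · · · · ·
    # · · · · · · · · · · ·
    · · # · · · · · · · · ·
    · · · · · · · · · · · ·
    · · · · · # · · · · · ·
    · · · · · · · # · · · ·
    · · · · · · · · · · · ·
T1:
  2·area = 104  (B↔C swapped to make it positive)
  edge (14, 4)→(14, 12): d=(0,8) inclusive
  edge (14, 12)→(1, 20): d=(-13,8) inclusive
  edge (1, 20)→(14, 4): d=(13,-16) inclusive
    (6,3)@(13, 7): e=[8,73,23] → #
    (7,3)@(15, 7): e=[-8,57,55] → ·
    (5,4)@(11, 9): e=[24,63,17] → #
    (7,4)@(15, 9): e=[-8,31,81] → ·
    (4,5)@(9, 11): e=[40,53,11] → #
    (7,5)@(15, 11): e=[-8,5,107] → ·
    (3,6)@(7, 13): e=[56,43,5] → #
    (6,6)@(13, 13): e=[8,-5,101] → ·
    (3,7)@(7, 15): e=[56,17,31] → #
    (5,7)@(11, 15): e=[24,-15,95] → ·
    (2,8)@(5, 17): e=[72,7,25] → #
    (3,8)@(7, 17): e=[56,-9,57] → ·
  covered (12 px):
    · · · · · · · · · · · ·
    · · · · · · · · · · · ·
    · · · · · · · · · · · ·
    · · · · · · # · · · · ·
    · · · · · # # · · · · ·
    · · · · # # # · · · · ·
    · · · # # # · · · · · ·
    · · · # # · · · · · · ·
    · · # · · · · · · · · ·
    · · · · · · · · · · · ·

Result: [[0,4],[2,5],[5,7],[7,8]]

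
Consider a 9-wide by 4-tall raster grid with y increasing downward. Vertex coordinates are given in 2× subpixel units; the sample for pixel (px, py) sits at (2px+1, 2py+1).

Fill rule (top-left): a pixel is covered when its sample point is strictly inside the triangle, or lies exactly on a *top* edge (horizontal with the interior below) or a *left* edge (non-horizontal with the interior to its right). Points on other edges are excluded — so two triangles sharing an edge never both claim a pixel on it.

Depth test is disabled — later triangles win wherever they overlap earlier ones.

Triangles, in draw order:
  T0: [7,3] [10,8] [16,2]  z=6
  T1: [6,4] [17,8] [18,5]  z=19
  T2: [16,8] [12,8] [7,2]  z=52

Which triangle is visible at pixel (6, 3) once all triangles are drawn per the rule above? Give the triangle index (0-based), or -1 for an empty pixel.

T0:
  2·area = 48  (B↔C swapped to make it positive)
  edge (7, 3)→(16, 2): d=(9,-1) top-left  bias=+0
  edge (16, 2)→(10, 8): d=(-6,6) right/bottom  bias=-1
  edge (10, 8)→(7, 3): d=(-3,-5) top-left  bias=+0
    (8,0)@(17, 1): e=[-8,0,56] → ·  [on edge]
    (3,1)@(7, 3): e=[0,48,0] → █  [on edge]
    (4,1)@(9, 3): e=[2,36,10] → █
    (5,1)@(11, 3): e=[4,24,20] → █
    (6,1)@(13, 3): e=[6,12,30] → █
    (7,1)@(15, 3): e=[8,0,40] → ·  [on edge]
    (3,2)@(7, 5): e=[18,36,-6] → ·
    (4,2)@(9, 5): e=[20,24,4] → █
    (6,2)@(13, 5): e=[24,0,24] → ·  [on edge]
    (4,3)@(9, 7): e=[38,12,-2] → ·
    (5,3)@(11, 7): e=[40,0,8] → ·  [on edge]
  covered (6 px):
    · · · · · · · · ·
    · · · █ █ █ █ · ·
    · · · · █ █ · · ·
    · · · · · · · · ·
T1:
  2·area = 37  (B↔C swapped to make it positive)
  edge (6, 4)→(18, 5): d=(12,1) right/bottom  bias=-1
  edge (18, 5)→(17, 8): d=(-1,3) right/bottom  bias=-1
  edge (17, 8)→(6, 4): d=(-11,-4) top-left  bias=+0
    (4,2)@(9, 5): e=[9,27,1] → █
    (5,2)@(11, 5): e=[7,21,9] → █
    (6,2)@(13, 5): e=[5,15,17] → █
    (7,2)@(15, 5): e=[3,9,25] → █
    (8,2)@(17, 5): e=[1,3,33] → █
    (4,3)@(9, 7): e=[33,25,-21] → ·
    (5,3)@(11, 7): e=[31,19,-13] → ·
    (6,3)@(13, 7): e=[29,13,-5] → ·
    (7,3)@(15, 7): e=[27,7,3] → █
  covered (7 px):
    · · · · · · · · ·
    · · · · · · · · ·
    · · · · █ █ █ █ █
    · · · · · · · █ █
T2:
  2·area = 24
  edge (16, 8)→(12, 8): d=(-4,0) right/bottom  bias=-1
  edge (12, 8)→(7, 2): d=(-5,-6) top-left  bias=+0
  edge (7, 2)→(16, 8): d=(9,6) right/bottom  bias=-1
    (5,2)@(11, 5): e=[12,9,3] → █
    (6,2)@(13, 5): e=[12,21,-9] → ·
    (5,3)@(11, 7): e=[4,-1,21] → ·
    (6,3)@(13, 7): e=[4,11,9] → █
    (7,3)@(15, 7): e=[4,23,-3] → ·
  covered (2 px):
    · · · · · · · · ·
    · · · · · · · · ·
    · · · · · █ · · ·
    · · · · · · █ · ·

Z-buffer (winner per pixel, '.' = empty):
  . . . . . . . . .
  . . . 0 0 0 0 . .
  . . . . 1 2 1 1 1
  . . . . . . 2 1 1

Final: 2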